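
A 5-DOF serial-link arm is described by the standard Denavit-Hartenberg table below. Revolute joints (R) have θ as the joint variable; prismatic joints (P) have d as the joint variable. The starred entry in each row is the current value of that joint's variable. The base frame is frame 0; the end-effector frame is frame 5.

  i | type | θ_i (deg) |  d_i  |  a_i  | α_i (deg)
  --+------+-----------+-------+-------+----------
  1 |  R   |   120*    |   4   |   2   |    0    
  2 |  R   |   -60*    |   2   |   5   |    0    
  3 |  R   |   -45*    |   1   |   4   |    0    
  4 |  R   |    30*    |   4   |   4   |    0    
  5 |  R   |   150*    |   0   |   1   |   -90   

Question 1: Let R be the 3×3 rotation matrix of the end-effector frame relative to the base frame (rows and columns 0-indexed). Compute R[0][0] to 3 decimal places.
End-effector x-axis (col 0 of R) = (-0.9659,-0.2588,0.0000)
R[0][0] = -0.9659

-0.966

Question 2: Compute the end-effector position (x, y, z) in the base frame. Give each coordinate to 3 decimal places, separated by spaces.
7.226 9.667 11.000

after link 1: o_1 = (-1.0000, 1.7321, 4.0000)
after link 2: o_2 = (1.5000, 6.0622, 6.0000)
after link 3: o_3 = (5.3637, 7.0975, 7.0000)
after link 4: o_4 = (8.1921, 9.9259, 11.0000)
after link 5: o_5 = (7.2262, 9.6671, 11.0000)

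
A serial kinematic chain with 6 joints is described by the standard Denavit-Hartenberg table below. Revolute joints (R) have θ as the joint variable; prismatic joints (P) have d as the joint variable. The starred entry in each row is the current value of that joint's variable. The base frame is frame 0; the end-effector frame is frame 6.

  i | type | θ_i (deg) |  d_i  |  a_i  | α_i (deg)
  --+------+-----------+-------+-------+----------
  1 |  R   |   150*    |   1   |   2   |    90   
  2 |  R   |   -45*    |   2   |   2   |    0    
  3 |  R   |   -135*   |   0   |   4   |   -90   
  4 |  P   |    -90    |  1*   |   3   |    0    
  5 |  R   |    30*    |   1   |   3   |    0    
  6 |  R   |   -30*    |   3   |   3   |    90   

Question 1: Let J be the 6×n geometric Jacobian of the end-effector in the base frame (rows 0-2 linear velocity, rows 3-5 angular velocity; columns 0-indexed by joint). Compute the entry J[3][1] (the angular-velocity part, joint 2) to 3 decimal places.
0.500

axis z_1 = (0.5000,0.8660,0.0000); lever o_n−o_1 = (8.8374,7.1353,-6.4142)
cross product → J_v[:, 1] = (-5.5549,3.2071,-4.0858)
J_ω[:, 1] = z_1
entry J[3][1] = 0.5000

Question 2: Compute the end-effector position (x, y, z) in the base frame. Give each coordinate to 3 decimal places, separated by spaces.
after link 1: o_1 = (-1.7321, 1.0000, 1.0000)
after link 2: o_2 = (-1.9568, 3.4392, -0.4142)
after link 3: o_3 = (1.5073, 1.4392, -0.4142)
after link 4: o_4 = (3.0073, 4.0372, -1.4142)
after link 5: o_5 = (5.6054, 5.5372, -2.4142)
after link 6: o_6 = (7.1054, 8.1353, -5.4142)

7.105 8.135 -5.414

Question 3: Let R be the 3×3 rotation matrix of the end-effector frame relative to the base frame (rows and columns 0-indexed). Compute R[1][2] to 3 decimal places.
End-effector z-axis (col 2 of R) = (-0.8660,0.5000,0.0000)
R[1][2] = 0.5000

0.500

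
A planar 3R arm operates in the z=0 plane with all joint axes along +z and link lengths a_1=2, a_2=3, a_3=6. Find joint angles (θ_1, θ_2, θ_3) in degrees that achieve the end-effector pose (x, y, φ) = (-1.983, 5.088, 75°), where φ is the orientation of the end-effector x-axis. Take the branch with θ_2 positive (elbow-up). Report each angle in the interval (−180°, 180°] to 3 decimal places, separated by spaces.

wrist centre = target − a_3·(cos φ, sin φ) = (-3.5359, -0.7076)
cos θ_2 = (13.0033−2²−3²)/(2·2·3) = 0.0003; θ_2 = 89.9841° (elbow-up)
β = atan2(-0.7076,-3.5359) = -168.6843°; ψ = atan2(3.0000,2.0008) = 56.2989°
θ_1 = β − ψ = -224.9832°
θ_3 = φ − θ_1 − θ_2 = -150.0009° (wrapped to (-180°,180°])

135.017 89.984 -150.001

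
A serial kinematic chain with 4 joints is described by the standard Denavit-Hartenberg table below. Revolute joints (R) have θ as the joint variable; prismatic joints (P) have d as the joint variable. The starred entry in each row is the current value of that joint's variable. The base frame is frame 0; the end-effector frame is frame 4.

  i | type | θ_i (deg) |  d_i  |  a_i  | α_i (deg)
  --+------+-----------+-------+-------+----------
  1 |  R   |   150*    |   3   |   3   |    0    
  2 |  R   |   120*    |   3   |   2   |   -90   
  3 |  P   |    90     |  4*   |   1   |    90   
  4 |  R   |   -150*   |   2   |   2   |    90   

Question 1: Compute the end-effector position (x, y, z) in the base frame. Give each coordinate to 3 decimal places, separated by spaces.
0.402 -2.500 6.732

after link 1: o_1 = (-2.5981, 1.5000, 3.0000)
after link 2: o_2 = (-2.5981, -0.5000, 6.0000)
after link 3: o_3 = (1.4019, -0.5000, 5.0000)
after link 4: o_4 = (0.4019, -2.5000, 6.7321)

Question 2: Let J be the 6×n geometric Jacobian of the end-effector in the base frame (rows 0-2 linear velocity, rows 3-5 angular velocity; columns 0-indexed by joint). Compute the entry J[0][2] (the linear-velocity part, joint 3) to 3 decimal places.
prismatic axis z_2 = (1.0000,-0.0000,0.0000)
J_v[:, 2] = z_2; J_ω[:, 2] = (0,0,0)
entry J[0][2] = 1.0000

1.000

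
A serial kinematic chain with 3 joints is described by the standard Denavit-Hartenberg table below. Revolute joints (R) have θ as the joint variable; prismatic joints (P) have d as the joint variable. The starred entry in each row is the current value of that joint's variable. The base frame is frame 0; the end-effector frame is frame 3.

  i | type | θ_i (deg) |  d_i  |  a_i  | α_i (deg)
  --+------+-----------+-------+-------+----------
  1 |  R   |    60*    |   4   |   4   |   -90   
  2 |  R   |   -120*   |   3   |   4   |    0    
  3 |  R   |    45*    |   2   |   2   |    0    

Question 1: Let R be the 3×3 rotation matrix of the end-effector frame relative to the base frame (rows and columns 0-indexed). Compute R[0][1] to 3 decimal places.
0.483

End-effector y-axis (col 1 of R) = (0.4830,0.8365,-0.2588)
R[0][1] = 0.4830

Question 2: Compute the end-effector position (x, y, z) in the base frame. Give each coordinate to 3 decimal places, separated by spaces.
-3.071 4.680 9.396

after link 1: o_1 = (2.0000, 3.4641, 4.0000)
after link 2: o_2 = (-1.5981, 3.2321, 7.4641)
after link 3: o_3 = (-3.0713, 4.6803, 9.3960)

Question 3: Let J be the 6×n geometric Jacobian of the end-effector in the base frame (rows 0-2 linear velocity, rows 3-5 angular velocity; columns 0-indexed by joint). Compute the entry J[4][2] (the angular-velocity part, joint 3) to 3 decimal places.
axis z_2 = (-0.8660,0.5000,0.0000); lever o_n−o_2 = (-1.4732,1.4483,1.9319)
cross product → J_v[:, 2] = (0.9659,1.6730,-0.5176)
J_ω[:, 2] = z_2
entry J[4][2] = 0.5000

0.500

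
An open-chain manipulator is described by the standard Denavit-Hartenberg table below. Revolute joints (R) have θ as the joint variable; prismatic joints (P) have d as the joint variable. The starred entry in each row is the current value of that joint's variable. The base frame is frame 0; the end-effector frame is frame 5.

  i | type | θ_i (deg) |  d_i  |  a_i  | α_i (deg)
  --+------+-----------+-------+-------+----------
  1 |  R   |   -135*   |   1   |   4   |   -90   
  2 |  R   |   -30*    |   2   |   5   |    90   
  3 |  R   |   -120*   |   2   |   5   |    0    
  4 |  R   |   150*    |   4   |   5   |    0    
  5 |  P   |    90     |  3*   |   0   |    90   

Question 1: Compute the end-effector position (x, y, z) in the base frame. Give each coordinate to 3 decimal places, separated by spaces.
after link 1: o_1 = (-2.8284, -2.8284, 1.0000)
after link 2: o_2 = (-4.4761, -7.3045, 3.5000)
after link 3: o_3 = (-5.2999, -2.0046, 3.9821)
after link 4: o_4 = (-4.7696, -5.0098, 9.6112)
after link 5: o_5 = (-3.7089, -3.9491, 12.2093)

-3.709 -3.949 12.209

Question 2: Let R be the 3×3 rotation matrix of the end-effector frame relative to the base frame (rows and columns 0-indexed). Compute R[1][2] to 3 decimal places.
-0.884

End-effector z-axis (col 2 of R) = (-0.1768,-0.8839,0.4330)
R[1][2] = -0.8839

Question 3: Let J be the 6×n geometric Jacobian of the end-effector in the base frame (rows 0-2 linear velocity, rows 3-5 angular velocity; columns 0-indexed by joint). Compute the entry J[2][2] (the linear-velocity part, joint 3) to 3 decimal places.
0.915

axis z_2 = (0.3536,0.3536,0.8660); lever o_n−o_2 = (0.7672,3.3554,8.7093)
cross product → J_v[:, 2] = (0.1734,-2.4148,0.9151)
J_ω[:, 2] = z_2
entry J[2][2] = 0.9151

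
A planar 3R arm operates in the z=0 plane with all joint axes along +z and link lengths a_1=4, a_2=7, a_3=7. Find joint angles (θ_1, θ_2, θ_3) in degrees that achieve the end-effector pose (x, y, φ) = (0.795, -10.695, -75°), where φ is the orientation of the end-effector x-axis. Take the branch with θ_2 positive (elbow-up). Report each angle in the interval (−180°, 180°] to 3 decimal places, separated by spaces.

wrist centre = target − a_3·(cos φ, sin φ) = (-1.0167, -3.9335)
cos θ_2 = (16.5063−4²−7²)/(2·4·7) = -0.8660; θ_2 = 149.9923° (elbow-up)
β = atan2(-3.9335,-1.0167) = -104.4926°; ψ = atan2(3.5008,-2.0617) = 120.4948°
θ_1 = β − ψ = -224.9874°
θ_3 = φ − θ_1 − θ_2 = -0.0049° (wrapped to (-180°,180°])

135.013 149.992 -0.005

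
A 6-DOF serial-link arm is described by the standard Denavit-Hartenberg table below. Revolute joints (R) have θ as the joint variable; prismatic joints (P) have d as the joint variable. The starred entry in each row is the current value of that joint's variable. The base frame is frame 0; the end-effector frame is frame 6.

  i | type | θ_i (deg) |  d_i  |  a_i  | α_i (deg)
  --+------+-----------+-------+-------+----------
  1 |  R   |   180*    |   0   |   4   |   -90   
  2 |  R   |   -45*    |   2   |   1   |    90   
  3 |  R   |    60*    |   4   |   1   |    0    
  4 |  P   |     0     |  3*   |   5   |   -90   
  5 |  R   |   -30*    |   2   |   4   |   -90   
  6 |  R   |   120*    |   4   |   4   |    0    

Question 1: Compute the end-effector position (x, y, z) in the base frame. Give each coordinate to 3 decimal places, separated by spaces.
after link 1: o_1 = (-4.0000, 0.0000, 0.0000)
after link 2: o_2 = (-4.7071, -2.0000, 0.7071)
after link 3: o_3 = (-2.2322, -2.8660, 3.8891)
after link 4: o_4 = (-1.8787, -7.1962, 7.7782)
after link 5: o_5 = (-0.4645, -11.1962, 9.1924)
after link 6: o_6 = (-5.8371, -9.6962, 8.2518)

-5.837 -9.696 8.252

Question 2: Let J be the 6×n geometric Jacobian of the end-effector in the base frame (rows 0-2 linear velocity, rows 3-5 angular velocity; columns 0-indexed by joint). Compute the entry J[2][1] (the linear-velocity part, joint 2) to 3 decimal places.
axis z_1 = (-0.0000,-1.0000,0.0000); lever o_n−o_1 = (-1.8371,-9.6962,8.2518)
cross product → J_v[:, 1] = (-8.2518,0.0000,-1.8371)
J_ω[:, 1] = z_1
entry J[2][1] = -1.8371

-1.837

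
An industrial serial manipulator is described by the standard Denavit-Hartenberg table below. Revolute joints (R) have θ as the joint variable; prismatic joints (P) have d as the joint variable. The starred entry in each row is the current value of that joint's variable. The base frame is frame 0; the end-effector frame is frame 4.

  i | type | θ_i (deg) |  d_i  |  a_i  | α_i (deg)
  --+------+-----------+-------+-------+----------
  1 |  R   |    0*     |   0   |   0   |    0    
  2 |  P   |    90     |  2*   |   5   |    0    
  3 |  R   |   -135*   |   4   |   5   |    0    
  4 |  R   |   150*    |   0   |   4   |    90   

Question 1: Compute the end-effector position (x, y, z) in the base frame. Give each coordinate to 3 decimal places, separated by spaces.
after link 1: o_1 = (0.0000, 0.0000, 0.0000)
after link 2: o_2 = (0.0000, 5.0000, 2.0000)
after link 3: o_3 = (3.5355, 1.4645, 6.0000)
after link 4: o_4 = (2.5003, 5.3282, 6.0000)

2.500 5.328 6.000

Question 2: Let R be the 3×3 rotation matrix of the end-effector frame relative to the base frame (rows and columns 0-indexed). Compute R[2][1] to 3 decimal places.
1.000

End-effector y-axis (col 1 of R) = (-0.0000,-0.0000,1.0000)
R[2][1] = 1.0000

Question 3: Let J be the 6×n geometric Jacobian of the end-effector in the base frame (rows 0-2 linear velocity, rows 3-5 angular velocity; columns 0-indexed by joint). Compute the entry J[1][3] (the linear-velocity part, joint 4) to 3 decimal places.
axis z_3 = (0.0000,0.0000,1.0000); lever o_n−o_3 = (-1.0353,3.8637,0.0000)
cross product → J_v[:, 3] = (-3.8637,-1.0353,0.0000)
J_ω[:, 3] = z_3
entry J[1][3] = -1.0353

-1.035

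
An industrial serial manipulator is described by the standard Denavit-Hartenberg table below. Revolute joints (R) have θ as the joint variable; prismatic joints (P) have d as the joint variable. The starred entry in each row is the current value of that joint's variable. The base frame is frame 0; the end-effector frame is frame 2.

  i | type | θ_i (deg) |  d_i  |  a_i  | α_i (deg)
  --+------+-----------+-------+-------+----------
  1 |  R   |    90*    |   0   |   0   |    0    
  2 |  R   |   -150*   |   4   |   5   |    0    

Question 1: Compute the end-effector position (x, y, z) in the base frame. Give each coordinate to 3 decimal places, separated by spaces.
2.500 -4.330 4.000

after link 1: o_1 = (0.0000, 0.0000, 0.0000)
after link 2: o_2 = (2.5000, -4.3301, 4.0000)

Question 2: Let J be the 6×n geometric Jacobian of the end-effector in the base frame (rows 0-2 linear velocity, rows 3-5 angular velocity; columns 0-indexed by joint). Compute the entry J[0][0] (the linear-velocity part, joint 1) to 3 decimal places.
axis z_0 = ẑ; lever o_n−o_0 = (2.5000,-4.3301,4.0000)
cross product → J_v[:, 0] = (4.3301,2.5000,-0.0000)
J_ω[:, 0] = z_0
entry J[0][0] = 4.3301

4.330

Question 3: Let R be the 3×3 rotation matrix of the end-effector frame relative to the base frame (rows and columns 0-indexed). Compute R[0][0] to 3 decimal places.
End-effector x-axis (col 0 of R) = (0.5000,-0.8660,0.0000)
R[0][0] = 0.5000

0.500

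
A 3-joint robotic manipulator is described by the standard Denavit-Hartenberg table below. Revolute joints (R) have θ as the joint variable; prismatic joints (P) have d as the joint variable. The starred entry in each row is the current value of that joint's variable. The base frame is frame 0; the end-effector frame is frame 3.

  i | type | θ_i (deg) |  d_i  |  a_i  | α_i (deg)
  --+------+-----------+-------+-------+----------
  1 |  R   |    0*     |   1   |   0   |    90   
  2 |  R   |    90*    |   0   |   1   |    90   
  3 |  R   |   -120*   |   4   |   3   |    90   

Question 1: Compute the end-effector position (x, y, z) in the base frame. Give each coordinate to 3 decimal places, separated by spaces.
after link 1: o_1 = (0.0000, 0.0000, 1.0000)
after link 2: o_2 = (0.0000, 0.0000, 2.0000)
after link 3: o_3 = (4.0000, 2.5981, 0.5000)

4.000 2.598 0.500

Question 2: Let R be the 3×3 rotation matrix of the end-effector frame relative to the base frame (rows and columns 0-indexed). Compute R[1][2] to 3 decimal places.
-0.500

End-effector z-axis (col 2 of R) = (-0.0000,-0.5000,-0.8660)
R[1][2] = -0.5000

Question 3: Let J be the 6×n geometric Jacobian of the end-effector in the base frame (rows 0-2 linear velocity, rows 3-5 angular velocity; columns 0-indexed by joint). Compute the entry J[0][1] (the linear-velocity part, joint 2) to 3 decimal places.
0.500

axis z_1 = (0.0000,-1.0000,0.0000); lever o_n−o_1 = (4.0000,2.5981,-0.5000)
cross product → J_v[:, 1] = (0.5000,0.0000,4.0000)
J_ω[:, 1] = z_1
entry J[0][1] = 0.5000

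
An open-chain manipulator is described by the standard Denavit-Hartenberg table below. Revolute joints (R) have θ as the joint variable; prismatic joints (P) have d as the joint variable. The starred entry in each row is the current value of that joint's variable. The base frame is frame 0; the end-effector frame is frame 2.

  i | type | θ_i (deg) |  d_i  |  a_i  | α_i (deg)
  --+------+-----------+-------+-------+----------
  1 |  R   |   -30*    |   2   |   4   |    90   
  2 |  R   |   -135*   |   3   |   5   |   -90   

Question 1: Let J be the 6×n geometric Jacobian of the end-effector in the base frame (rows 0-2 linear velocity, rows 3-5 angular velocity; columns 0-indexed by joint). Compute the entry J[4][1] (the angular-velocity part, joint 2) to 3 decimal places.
axis z_1 = (-0.5000,-0.8660,0.0000); lever o_n−o_1 = (-4.5619,-0.8303,-3.5355)
cross product → J_v[:, 1] = (3.0619,-1.7678,-3.5355)
J_ω[:, 1] = z_1
entry J[4][1] = -0.8660

-0.866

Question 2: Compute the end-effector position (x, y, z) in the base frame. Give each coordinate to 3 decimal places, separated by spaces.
-1.098 -2.830 -1.536

after link 1: o_1 = (3.4641, -2.0000, 2.0000)
after link 2: o_2 = (-1.0978, -2.8303, -1.5355)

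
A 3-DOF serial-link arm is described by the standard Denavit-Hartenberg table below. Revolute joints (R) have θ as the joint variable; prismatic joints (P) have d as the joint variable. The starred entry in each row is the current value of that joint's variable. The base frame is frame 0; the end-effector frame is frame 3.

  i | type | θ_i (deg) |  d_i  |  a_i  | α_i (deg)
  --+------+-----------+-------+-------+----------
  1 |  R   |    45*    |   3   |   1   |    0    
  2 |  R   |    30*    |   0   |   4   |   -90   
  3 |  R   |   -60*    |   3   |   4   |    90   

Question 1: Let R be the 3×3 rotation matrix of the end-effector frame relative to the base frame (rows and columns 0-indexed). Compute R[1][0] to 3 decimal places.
End-effector x-axis (col 0 of R) = (0.1294,0.4830,0.8660)
R[1][0] = 0.4830

0.483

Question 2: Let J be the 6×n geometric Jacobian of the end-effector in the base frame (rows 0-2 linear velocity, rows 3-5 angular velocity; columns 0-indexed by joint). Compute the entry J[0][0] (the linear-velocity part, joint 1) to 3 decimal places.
axis z_0 = ẑ; lever o_n−o_0 = (-0.6378,7.2791,6.4641)
cross product → J_v[:, 0] = (-7.2791,-0.6378,0.0000)
J_ω[:, 0] = z_0
entry J[0][0] = -7.2791

-7.279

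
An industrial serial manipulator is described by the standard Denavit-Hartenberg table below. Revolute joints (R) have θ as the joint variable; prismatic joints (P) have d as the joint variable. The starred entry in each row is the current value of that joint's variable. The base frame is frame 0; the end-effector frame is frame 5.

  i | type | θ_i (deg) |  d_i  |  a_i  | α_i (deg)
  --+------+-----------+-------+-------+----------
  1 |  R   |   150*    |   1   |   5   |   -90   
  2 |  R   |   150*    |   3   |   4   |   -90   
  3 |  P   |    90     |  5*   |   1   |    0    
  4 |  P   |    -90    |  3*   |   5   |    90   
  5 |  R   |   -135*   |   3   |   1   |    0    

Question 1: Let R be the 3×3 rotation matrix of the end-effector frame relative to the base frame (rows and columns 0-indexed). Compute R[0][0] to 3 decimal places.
End-effector x-axis (col 0 of R) = (-0.8365,0.4830,-0.2588)
R[0][0] = -0.8365

-0.837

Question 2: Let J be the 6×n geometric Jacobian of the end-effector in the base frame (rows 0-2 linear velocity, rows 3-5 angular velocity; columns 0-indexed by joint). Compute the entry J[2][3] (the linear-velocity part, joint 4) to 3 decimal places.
prismatic axis z_3 = (0.4330,-0.2500,0.8660)
J_v[:, 3] = z_3; J_ω[:, 3] = (0,0,0)
entry J[2][3] = 0.8660

0.866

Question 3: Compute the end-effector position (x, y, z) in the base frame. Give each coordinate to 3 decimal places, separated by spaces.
2.547 -7.244 3.169

after link 1: o_1 = (-4.3301, 2.5000, 1.0000)
after link 2: o_2 = (-2.8301, -1.8301, -1.0000)
after link 3: o_3 = (-0.1651, -2.2141, 3.3301)
after link 4: o_4 = (4.8840, -5.1292, 3.4282)
after link 5: o_5 = (2.5475, -7.2443, 3.1694)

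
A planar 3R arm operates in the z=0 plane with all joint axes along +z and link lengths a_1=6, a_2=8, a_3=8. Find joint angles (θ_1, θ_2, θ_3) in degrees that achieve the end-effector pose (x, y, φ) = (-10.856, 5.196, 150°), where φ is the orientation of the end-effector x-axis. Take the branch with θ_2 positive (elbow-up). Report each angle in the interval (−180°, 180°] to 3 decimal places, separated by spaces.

59.995 150.004 -59.999

wrist centre = target − a_3·(cos φ, sin φ) = (-3.9278, 1.1960)
cos θ_2 = (16.8580−6²−8²)/(2·6·8) = -0.8661; θ_2 = 150.0042° (elbow-up)
β = atan2(1.1960,-3.9278) = 163.0647°; ψ = atan2(3.9995,-0.9285) = 103.0700°
θ_1 = β − ψ = 59.9947°
θ_3 = φ − θ_1 − θ_2 = -59.9990° (wrapped to (-180°,180°])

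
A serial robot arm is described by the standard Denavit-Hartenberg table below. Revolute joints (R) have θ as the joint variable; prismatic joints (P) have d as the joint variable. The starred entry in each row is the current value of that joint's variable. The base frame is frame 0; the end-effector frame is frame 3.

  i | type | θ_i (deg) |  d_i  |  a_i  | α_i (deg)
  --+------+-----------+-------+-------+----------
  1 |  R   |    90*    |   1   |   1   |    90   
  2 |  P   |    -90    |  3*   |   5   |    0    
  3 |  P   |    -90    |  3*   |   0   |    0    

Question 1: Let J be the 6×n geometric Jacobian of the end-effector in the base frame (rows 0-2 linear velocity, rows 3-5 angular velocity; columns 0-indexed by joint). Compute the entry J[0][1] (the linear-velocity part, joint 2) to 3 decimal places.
prismatic axis z_1 = (1.0000,-0.0000,0.0000)
J_v[:, 1] = z_1; J_ω[:, 1] = (0,0,0)
entry J[0][1] = 1.0000

1.000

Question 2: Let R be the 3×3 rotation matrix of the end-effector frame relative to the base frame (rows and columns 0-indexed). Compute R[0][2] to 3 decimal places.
End-effector z-axis (col 2 of R) = (1.0000,-0.0000,0.0000)
R[0][2] = 1.0000

1.000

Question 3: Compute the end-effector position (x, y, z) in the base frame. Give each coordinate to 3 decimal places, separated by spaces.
6.000 1.000 -4.000

after link 1: o_1 = (0.0000, 1.0000, 1.0000)
after link 2: o_2 = (3.0000, 1.0000, -4.0000)
after link 3: o_3 = (6.0000, 1.0000, -4.0000)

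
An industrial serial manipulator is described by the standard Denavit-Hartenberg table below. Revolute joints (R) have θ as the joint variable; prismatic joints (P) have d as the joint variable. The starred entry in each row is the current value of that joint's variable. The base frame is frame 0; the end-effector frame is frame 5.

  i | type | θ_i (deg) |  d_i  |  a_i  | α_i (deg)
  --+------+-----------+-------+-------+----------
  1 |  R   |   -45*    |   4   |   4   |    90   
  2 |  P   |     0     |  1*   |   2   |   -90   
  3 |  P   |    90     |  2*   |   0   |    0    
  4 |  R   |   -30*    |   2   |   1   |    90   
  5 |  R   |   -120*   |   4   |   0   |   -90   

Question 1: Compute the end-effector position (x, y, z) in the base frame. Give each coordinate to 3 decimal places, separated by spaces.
5.537 -8.555 8.000

after link 1: o_1 = (2.8284, -2.8284, 4.0000)
after link 2: o_2 = (3.5355, -4.9497, 4.0000)
after link 3: o_3 = (3.5355, -4.9497, 6.0000)
after link 4: o_4 = (4.5015, -4.6909, 8.0000)
after link 5: o_5 = (5.5367, -8.5546, 8.0000)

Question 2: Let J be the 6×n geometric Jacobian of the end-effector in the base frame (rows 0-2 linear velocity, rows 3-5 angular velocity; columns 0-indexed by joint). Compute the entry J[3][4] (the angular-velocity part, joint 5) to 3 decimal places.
0.259

axis z_4 = (0.2588,-0.9659,0.0000); lever o_n−o_4 = (1.0353,-3.8637,0.0000)
cross product → J_v[:, 4] = (0.0000,0.0000,0.0000)
J_ω[:, 4] = z_4
entry J[3][4] = 0.2588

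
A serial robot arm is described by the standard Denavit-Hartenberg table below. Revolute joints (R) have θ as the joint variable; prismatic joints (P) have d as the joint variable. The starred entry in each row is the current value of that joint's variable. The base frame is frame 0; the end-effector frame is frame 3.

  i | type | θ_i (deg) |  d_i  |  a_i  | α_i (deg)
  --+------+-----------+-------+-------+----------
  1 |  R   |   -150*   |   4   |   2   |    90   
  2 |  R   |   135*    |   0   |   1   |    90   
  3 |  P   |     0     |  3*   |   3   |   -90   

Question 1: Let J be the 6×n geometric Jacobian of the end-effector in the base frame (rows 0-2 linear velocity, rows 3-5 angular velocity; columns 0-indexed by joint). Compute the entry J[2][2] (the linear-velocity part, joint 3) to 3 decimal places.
0.707

prismatic axis z_2 = (-0.6124,-0.3536,0.7071)
J_v[:, 2] = z_2; J_ω[:, 2] = (0,0,0)
entry J[2][2] = 0.7071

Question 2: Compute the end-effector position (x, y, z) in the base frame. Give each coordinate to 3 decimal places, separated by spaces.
after link 1: o_1 = (-1.7321, -1.0000, 4.0000)
after link 2: o_2 = (-1.1197, -0.6464, 4.7071)
after link 3: o_3 = (-1.1197, -0.6464, 8.9497)

-1.120 -0.646 8.950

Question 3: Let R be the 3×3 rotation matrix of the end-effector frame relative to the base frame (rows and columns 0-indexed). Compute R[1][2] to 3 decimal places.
End-effector z-axis (col 2 of R) = (-0.5000,0.8660,0.0000)
R[1][2] = 0.8660

0.866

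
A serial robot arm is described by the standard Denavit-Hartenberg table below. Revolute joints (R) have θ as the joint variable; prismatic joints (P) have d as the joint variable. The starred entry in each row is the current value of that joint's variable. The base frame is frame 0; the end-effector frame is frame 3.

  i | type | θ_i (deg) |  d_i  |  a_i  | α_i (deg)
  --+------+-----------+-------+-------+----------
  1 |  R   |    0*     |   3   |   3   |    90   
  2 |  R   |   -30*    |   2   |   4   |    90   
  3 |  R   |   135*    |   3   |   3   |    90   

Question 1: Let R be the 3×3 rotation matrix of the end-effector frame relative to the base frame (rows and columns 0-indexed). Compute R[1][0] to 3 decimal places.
-0.707

End-effector x-axis (col 0 of R) = (-0.6124,-0.7071,0.3536)
R[1][0] = -0.7071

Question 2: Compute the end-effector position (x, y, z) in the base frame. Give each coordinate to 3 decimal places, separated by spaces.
3.127 -4.121 -0.537

after link 1: o_1 = (3.0000, 0.0000, 3.0000)
after link 2: o_2 = (6.4641, -2.0000, 1.0000)
after link 3: o_3 = (3.1270, -4.1213, -0.5374)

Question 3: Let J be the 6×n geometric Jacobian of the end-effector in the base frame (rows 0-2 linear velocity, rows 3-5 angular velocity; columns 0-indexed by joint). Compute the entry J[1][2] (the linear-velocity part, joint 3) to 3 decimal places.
2.121

axis z_2 = (-0.5000,-0.0000,-0.8660); lever o_n−o_2 = (-3.3371,-2.1213,-1.5374)
cross product → J_v[:, 2] = (-1.8371,2.1213,1.0607)
J_ω[:, 2] = z_2
entry J[1][2] = 2.1213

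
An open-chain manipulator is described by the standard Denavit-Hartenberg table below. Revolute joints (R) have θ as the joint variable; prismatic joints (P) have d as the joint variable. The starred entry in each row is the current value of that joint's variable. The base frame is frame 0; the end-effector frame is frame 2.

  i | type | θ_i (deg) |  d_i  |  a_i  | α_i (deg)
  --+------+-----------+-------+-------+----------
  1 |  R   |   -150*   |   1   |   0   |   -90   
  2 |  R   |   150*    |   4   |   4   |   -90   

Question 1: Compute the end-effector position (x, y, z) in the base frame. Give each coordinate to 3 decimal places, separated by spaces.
after link 1: o_1 = (0.0000, 0.0000, 1.0000)
after link 2: o_2 = (5.0000, -1.7321, -1.0000)

5.000 -1.732 -1.000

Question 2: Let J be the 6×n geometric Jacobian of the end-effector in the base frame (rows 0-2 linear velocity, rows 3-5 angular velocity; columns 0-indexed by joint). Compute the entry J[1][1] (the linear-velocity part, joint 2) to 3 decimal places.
axis z_1 = (0.5000,-0.8660,0.0000); lever o_n−o_1 = (5.0000,-1.7321,-2.0000)
cross product → J_v[:, 1] = (1.7321,1.0000,3.4641)
J_ω[:, 1] = z_1
entry J[1][1] = 1.0000

1.000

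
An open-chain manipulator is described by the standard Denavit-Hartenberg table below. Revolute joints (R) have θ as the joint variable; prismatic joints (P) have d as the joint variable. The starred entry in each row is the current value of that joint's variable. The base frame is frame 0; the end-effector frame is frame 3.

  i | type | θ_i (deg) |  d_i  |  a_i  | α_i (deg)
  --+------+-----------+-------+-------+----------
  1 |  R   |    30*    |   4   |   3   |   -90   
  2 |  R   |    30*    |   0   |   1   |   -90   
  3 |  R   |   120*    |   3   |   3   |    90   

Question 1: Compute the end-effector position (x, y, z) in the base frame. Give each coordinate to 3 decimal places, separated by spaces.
after link 1: o_1 = (2.5981, 1.5000, 4.0000)
after link 2: o_2 = (3.3481, 1.9330, 3.5000)
after link 3: o_3 = (2.2231, -1.7165, 1.6519)

2.223 -1.717 1.652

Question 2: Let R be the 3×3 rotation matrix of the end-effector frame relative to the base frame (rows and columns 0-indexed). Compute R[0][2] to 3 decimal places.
End-effector z-axis (col 2 of R) = (0.8995,-0.0580,-0.4330)
R[0][2] = 0.8995

0.900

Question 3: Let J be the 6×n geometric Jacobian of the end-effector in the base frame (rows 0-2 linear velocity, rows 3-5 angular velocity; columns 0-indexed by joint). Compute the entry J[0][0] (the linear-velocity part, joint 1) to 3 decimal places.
1.717

axis z_0 = ẑ; lever o_n−o_0 = (2.2231,-1.7165,1.6519)
cross product → J_v[:, 0] = (1.7165,2.2231,-0.0000)
J_ω[:, 0] = z_0
entry J[0][0] = 1.7165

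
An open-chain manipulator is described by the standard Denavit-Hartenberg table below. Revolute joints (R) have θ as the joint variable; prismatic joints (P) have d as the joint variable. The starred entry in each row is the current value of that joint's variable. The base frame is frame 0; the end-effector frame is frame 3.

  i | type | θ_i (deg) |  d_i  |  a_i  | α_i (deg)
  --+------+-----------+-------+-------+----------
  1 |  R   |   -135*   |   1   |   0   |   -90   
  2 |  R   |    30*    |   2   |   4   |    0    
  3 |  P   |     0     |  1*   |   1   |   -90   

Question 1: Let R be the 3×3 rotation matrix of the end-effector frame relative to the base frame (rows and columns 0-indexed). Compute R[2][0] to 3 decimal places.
End-effector x-axis (col 0 of R) = (-0.6124,-0.6124,-0.5000)
R[2][0] = -0.5000

-0.500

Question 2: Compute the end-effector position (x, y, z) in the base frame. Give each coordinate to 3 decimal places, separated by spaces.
after link 1: o_1 = (0.0000, 0.0000, 1.0000)
after link 2: o_2 = (-1.0353, -3.8637, -1.0000)
after link 3: o_3 = (-0.9405, -5.1832, -1.5000)

-0.941 -5.183 -1.500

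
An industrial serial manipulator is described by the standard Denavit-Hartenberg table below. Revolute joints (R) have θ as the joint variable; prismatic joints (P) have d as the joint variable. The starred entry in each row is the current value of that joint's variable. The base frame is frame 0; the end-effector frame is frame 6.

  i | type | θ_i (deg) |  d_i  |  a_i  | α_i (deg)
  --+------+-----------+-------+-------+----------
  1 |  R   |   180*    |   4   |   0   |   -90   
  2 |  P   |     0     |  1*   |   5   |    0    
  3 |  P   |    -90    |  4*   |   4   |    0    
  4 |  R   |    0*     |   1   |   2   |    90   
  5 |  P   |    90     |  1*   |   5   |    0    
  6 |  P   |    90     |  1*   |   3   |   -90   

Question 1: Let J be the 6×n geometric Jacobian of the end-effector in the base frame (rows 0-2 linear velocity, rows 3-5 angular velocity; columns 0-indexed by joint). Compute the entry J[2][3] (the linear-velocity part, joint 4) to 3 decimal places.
2.000

axis z_3 = (-0.0000,-1.0000,0.0000); lever o_n−o_3 = (2.0000,-6.0000,-1.0000)
cross product → J_v[:, 3] = (1.0000,-0.0000,2.0000)
J_ω[:, 3] = z_3
entry J[2][3] = 2.0000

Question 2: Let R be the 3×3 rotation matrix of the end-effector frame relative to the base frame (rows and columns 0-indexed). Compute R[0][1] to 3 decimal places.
End-effector y-axis (col 1 of R) = (-1.0000,0.0000,-0.0000)
R[0][1] = -1.0000

-1.000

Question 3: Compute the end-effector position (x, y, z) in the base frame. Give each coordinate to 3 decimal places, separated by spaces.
-3.000 -11.000 7.000

after link 1: o_1 = (0.0000, 0.0000, 4.0000)
after link 2: o_2 = (-5.0000, -1.0000, 4.0000)
after link 3: o_3 = (-5.0000, -5.0000, 8.0000)
after link 4: o_4 = (-5.0000, -6.0000, 10.0000)
after link 5: o_5 = (-4.0000, -11.0000, 10.0000)
after link 6: o_6 = (-3.0000, -11.0000, 7.0000)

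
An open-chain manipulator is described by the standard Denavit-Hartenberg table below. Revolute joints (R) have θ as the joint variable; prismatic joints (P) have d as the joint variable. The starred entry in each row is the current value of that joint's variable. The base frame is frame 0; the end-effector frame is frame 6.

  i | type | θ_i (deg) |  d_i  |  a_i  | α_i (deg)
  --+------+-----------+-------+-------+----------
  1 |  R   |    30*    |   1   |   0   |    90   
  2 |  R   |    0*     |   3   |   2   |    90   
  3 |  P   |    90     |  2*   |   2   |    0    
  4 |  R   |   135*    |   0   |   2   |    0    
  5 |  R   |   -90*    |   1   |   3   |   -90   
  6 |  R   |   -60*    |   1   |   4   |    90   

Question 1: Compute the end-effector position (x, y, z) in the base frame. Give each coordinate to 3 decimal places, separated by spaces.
after link 1: o_1 = (0.0000, 0.0000, 1.0000)
after link 2: o_2 = (3.2321, -1.5981, 1.0000)
after link 3: o_3 = (4.2321, -3.3301, -1.0000)
after link 4: o_4 = (2.3002, -2.8125, -1.0000)
after link 5: o_5 = (1.5237, -5.7103, -2.0000)
after link 6: o_6 = (0.0402, -7.3833, -5.4641)

0.040 -7.383 -5.464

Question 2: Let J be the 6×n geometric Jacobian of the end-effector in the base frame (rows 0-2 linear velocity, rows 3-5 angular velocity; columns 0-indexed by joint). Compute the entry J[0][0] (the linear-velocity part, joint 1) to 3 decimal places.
7.383

axis z_0 = ẑ; lever o_n−o_0 = (0.0402,-7.3833,-5.4641)
cross product → J_v[:, 0] = (7.3833,0.0402,-0.0000)
J_ω[:, 0] = z_0
entry J[0][0] = 7.3833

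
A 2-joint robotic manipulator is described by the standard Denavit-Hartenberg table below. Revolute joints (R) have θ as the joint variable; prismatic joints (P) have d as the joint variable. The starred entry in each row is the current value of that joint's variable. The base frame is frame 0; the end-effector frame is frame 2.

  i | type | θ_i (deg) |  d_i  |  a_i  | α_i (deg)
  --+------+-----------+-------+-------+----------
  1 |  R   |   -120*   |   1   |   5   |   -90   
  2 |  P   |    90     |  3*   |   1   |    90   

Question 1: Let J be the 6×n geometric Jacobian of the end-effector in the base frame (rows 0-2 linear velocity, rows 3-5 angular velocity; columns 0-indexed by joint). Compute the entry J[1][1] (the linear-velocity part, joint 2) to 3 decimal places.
prismatic axis z_1 = (0.8660,-0.5000,0.0000)
J_v[:, 1] = z_1; J_ω[:, 1] = (0,0,0)
entry J[1][1] = -0.5000

-0.500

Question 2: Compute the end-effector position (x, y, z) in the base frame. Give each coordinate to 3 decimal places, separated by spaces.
0.098 -5.830 0.000

after link 1: o_1 = (-2.5000, -4.3301, 1.0000)
after link 2: o_2 = (0.0981, -5.8301, 0.0000)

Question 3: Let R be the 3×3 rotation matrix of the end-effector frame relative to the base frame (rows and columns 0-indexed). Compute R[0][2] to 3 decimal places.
End-effector z-axis (col 2 of R) = (-0.5000,-0.8660,0.0000)
R[0][2] = -0.5000

-0.500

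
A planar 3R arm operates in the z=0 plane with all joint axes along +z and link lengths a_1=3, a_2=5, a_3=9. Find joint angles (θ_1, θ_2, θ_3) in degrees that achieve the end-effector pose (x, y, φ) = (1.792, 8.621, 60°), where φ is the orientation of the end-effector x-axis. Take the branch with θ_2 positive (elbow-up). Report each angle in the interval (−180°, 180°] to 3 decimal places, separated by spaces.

44.993 150.009 -135.002

wrist centre = target − a_3·(cos φ, sin φ) = (-2.7080, 0.8268)
cos θ_2 = (8.0168−3²−5²)/(2·3·5) = -0.8661; θ_2 = 150.0093° (elbow-up)
β = atan2(0.8268,-2.7080) = 163.0222°; ψ = atan2(2.4993,-1.3305) = 118.0291°
θ_1 = β − ψ = 44.9931°
θ_3 = φ − θ_1 − θ_2 = -135.0023° (wrapped to (-180°,180°])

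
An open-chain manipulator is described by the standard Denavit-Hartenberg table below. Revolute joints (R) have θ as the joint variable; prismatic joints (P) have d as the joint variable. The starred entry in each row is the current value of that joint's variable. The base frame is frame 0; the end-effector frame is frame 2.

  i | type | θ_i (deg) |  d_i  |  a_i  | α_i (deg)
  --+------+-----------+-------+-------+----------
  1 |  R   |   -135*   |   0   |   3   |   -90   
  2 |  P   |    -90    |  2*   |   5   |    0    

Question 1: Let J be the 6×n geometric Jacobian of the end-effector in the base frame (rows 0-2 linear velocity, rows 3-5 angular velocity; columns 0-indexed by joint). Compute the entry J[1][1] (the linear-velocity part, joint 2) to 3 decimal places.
prismatic axis z_1 = (0.7071,-0.7071,0.0000)
J_v[:, 1] = z_1; J_ω[:, 1] = (0,0,0)
entry J[1][1] = -0.7071

-0.707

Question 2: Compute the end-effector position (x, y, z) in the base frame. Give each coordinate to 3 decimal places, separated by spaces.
after link 1: o_1 = (-2.1213, -2.1213, 0.0000)
after link 2: o_2 = (-0.7071, -3.5355, 5.0000)

-0.707 -3.536 5.000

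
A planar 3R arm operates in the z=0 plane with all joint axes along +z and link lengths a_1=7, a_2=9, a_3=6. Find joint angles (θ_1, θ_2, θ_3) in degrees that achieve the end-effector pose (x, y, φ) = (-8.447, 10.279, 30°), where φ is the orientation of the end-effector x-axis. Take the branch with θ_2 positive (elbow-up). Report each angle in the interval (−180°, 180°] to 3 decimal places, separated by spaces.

135.001 30.000 -135.000

wrist centre = target − a_3·(cos φ, sin φ) = (-13.6432, 7.2790)
cos θ_2 = (239.1194−7²−9²)/(2·7·9) = 0.8660; θ_2 = 29.9998° (elbow-up)
β = atan2(7.2790,-13.6432) = 151.9188°; ψ = atan2(4.5000,14.7942) = 16.9182°
θ_1 = β − ψ = 135.0006°
θ_3 = φ − θ_1 − θ_2 = -135.0004° (wrapped to (-180°,180°])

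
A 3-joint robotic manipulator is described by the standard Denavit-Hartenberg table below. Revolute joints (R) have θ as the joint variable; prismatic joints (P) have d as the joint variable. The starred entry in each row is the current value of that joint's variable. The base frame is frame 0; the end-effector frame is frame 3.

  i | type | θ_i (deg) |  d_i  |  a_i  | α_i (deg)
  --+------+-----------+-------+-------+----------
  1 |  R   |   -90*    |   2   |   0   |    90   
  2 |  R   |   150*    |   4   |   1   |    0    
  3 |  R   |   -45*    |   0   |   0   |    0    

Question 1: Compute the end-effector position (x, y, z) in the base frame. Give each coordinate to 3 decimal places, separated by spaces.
after link 1: o_1 = (0.0000, 0.0000, 2.0000)
after link 2: o_2 = (-4.0000, 0.8660, 2.5000)
after link 3: o_3 = (-4.0000, 0.8660, 2.5000)

-4.000 0.866 2.500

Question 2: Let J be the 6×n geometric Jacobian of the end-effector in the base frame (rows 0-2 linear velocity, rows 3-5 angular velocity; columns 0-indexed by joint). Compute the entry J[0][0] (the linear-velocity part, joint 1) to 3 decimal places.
-0.866

axis z_0 = ẑ; lever o_n−o_0 = (-4.0000,0.8660,2.5000)
cross product → J_v[:, 0] = (-0.8660,-4.0000,0.0000)
J_ω[:, 0] = z_0
entry J[0][0] = -0.8660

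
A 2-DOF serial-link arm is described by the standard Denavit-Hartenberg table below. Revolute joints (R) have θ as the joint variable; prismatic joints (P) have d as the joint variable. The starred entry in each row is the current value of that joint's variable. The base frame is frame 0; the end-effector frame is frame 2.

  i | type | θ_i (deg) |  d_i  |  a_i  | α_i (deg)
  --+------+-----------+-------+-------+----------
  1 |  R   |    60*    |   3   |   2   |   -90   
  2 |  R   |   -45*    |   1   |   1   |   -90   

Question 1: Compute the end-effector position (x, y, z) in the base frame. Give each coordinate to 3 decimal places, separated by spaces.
after link 1: o_1 = (1.0000, 1.7321, 3.0000)
after link 2: o_2 = (0.4875, 2.8444, 3.7071)

0.488 2.844 3.707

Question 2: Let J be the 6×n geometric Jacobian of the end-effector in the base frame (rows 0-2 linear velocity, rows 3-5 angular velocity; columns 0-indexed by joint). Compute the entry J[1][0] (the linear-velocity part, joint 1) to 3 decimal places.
axis z_0 = ẑ; lever o_n−o_0 = (0.4875,2.8444,3.7071)
cross product → J_v[:, 0] = (-2.8444,0.4875,0.0000)
J_ω[:, 0] = z_0
entry J[1][0] = 0.4875

0.488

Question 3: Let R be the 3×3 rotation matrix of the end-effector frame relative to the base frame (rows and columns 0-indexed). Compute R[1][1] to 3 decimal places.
-0.500

End-effector y-axis (col 1 of R) = (0.8660,-0.5000,-0.0000)
R[1][1] = -0.5000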